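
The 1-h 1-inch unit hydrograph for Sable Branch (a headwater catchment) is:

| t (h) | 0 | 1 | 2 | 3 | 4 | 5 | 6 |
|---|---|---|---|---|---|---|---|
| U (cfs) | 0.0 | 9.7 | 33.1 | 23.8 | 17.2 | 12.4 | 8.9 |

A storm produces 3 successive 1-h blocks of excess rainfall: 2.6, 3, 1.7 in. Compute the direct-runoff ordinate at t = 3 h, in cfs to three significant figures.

By discrete convolution, Q_j = Σ (P_i / 1 in) · U_{j−i}.
At t = 3 h (j=3): Q = (2.6/1)·23.8 + (3/1)·33.1 + (1.7/1)·9.7 = 178 cfs.

Q ≈ 178 cfs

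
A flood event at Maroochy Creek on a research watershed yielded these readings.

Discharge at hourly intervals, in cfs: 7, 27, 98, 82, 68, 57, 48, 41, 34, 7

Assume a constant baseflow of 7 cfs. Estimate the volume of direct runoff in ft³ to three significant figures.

V ≈ 1.44 × 10^6 ft³

Direct-runoff ordinates (Q − Q_b): 0.0, 20.0, 91.0, 75.0, 61.0, 50.0, 41.0, 34.0, 27.0, 0.0 cfs.
ΣQ_DR = 399.0 cfs.
With Δt = 1 h = 3600 s, V = ΣQ_DR · Δt = 399.0 × 3600 = 1.44 × 10^6 ft³.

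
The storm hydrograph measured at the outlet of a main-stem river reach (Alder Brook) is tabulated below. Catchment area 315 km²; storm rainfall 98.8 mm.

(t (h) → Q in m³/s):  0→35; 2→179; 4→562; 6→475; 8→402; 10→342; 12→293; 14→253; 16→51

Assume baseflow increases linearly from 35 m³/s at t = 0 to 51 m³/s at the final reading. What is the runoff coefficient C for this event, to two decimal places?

ΣQ_DR = 2205 m³/s; V = ΣQ_DR·Δt = 1.588 × 10^7 m³.
Runoff depth d = V / A = 50.40 mm.
C = d / P = 50.40 / 98.8 = 0.51.

C ≈ 0.51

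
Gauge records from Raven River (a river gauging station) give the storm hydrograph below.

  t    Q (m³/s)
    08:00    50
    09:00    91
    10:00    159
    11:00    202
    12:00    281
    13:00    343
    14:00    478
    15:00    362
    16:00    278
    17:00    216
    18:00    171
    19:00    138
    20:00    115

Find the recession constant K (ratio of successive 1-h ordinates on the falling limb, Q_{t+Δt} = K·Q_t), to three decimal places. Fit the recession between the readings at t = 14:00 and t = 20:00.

K ≈ 0.789

Using the recession-limb readings at t = 14:00 and t = 20:00: Q falls from 478 to 115 m³/s over 6 intervals.
K = (Q₂/Q₁)^(1/6) = (115/478)^(1/6) = 0.789.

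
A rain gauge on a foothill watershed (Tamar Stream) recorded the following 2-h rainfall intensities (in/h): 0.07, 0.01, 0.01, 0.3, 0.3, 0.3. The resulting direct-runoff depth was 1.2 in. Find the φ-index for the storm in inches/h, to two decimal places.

φ ≈ 0.10 in/h

Only the 3 blocks with intensity above φ contribute runoff: 0.3, 0.3, 0.3 in/h.
Σ(I−φ)·Δt = d  ⇒  (0.3+0.3+0.3 − 3φ)·2 = 1.2
φ = (0.9000 − 1.2/2) / 3 = 0.10 in/h.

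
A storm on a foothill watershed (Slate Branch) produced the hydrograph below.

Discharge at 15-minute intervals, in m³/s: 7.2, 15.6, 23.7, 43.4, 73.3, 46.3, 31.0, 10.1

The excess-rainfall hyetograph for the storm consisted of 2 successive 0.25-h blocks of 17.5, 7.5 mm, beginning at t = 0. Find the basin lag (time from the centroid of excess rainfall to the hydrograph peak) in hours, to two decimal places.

Centroid of excess rainfall: t_c = Σ P_i·t̄_i / ΣP_i = 0.2000 h (block centres at 0.125, 0.375 h).
Hydrograph peak occurs at t = 1 h, so basin lag t_L = 1 − 0.2000 = 0.80 h.

t_L ≈ 0.80 h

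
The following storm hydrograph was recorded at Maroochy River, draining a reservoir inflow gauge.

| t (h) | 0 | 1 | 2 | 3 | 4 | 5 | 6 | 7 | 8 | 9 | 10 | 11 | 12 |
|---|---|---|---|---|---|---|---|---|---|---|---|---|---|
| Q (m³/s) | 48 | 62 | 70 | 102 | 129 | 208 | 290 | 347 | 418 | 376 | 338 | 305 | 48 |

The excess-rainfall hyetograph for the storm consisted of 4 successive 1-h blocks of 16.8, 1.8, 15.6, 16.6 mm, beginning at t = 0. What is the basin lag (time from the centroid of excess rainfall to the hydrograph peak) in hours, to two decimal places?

Centroid of excess rainfall: t_c = Σ P_i·t̄_i / ΣP_i = 2.1299 h (block centres at 0.5, 1.5, 2.5, 3.5 h).
Hydrograph peak occurs at t = 8 h, so basin lag t_L = 8 − 2.1299 = 5.87 h.

t_L ≈ 5.87 h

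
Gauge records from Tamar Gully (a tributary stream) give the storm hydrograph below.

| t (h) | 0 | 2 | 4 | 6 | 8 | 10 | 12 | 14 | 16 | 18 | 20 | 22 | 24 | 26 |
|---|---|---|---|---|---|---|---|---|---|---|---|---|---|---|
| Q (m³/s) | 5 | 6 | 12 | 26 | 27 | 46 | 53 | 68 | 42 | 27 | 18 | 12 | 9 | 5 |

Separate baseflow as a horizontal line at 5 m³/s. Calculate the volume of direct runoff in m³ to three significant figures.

V ≈ 2.06 × 10^6 m³

Direct-runoff ordinates (Q − Q_b): 0.0, 1.0, 7.0, 21.0, 22.0, 41.0, 48.0, 63.0, 37.0, 22.0, 13.0, 7.0, 4.0, 0.0 m³/s.
ΣQ_DR = 286.0 m³/s.
With Δt = 2 h = 7200 s, V = ΣQ_DR · Δt = 286.0 × 7200 = 2.06 × 10^6 m³.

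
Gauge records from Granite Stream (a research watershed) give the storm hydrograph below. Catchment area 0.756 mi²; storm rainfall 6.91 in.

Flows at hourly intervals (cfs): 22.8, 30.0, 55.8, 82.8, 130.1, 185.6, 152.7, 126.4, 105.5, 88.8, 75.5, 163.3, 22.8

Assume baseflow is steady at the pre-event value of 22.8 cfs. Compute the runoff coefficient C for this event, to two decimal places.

ΣQ_DR = 945.7 cfs; V = ΣQ_DR·Δt = 3.405 × 10^6 ft³.
Runoff depth d = V / A = 1.938 in.
C = d / P = 1.938 / 6.91 = 0.28.

C ≈ 0.28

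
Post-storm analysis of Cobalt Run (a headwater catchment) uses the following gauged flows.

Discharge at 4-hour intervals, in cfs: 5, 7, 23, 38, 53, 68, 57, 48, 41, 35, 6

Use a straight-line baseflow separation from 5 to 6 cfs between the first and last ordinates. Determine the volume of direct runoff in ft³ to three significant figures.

V ≈ 4.62 × 10^6 ft³

Direct-runoff ordinates (Q − Q_b): 0.00, 1.90, 17.80, 32.70, 47.60, 62.50, 51.40, 42.30, 35.20, 29.10, 0.00 cfs.
ΣQ_DR = 320.5 cfs.
With Δt = 4 h = 14400 s, V = ΣQ_DR · Δt = 320.5 × 14400 = 4.62 × 10^6 ft³.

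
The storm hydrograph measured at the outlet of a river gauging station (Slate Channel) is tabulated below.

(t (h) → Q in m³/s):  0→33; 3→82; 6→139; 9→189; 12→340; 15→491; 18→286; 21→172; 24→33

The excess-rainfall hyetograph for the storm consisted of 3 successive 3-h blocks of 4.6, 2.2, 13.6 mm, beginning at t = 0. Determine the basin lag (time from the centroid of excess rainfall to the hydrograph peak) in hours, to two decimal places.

t_L ≈ 9.18 h

Centroid of excess rainfall: t_c = Σ P_i·t̄_i / ΣP_i = 5.8235 h (block centres at 1.5, 4.5, 7.5 h).
Hydrograph peak occurs at t = 15 h, so basin lag t_L = 15 − 5.8235 = 9.18 h.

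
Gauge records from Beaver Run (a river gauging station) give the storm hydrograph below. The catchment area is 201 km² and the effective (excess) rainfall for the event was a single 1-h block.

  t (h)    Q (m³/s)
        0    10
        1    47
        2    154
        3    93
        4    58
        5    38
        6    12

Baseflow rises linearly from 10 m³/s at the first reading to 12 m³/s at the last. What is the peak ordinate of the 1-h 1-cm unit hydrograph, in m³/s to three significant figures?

Direct runoff: 0.00, 36.67, 143.33, 82.00, 46.67, 26.33, 0.00 m³/s; ΣQ_DR = 335.0 m³/s, peak = 143.33 m³/s.
Runoff depth d = ΣQ_DR·Δt / A = 335.0 × 3600 / (201 km²) = 6.000 mm.
The 1-cm UH is the DRH scaled by (10 mm)/d, so U_p = 143.33 × 10/6.000 = 239 m³/s.

U_p ≈ 239 m³/s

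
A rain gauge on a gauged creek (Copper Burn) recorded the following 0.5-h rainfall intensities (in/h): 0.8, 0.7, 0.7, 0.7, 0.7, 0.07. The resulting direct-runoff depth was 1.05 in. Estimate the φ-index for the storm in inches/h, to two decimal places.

Only the 5 blocks with intensity above φ contribute runoff: 0.8, 0.7, 0.7, 0.7, 0.7 in/h.
Σ(I−φ)·Δt = d  ⇒  (0.8+0.7+0.7+0.7+0.7 − 5φ)·0.5 = 1.05
φ = (3.600 − 1.05/0.5) / 5 = 0.30 in/h.

φ ≈ 0.30 in/h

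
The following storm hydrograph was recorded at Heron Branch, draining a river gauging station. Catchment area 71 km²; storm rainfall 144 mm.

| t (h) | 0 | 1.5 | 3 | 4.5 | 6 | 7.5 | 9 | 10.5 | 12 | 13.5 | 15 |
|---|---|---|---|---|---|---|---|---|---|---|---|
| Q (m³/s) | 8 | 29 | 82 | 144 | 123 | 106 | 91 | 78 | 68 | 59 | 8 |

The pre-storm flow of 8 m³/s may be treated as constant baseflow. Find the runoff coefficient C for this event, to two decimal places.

C ≈ 0.37

ΣQ_DR = 708.0 m³/s; V = ΣQ_DR·Δt = 3.823 × 10^6 m³.
Runoff depth d = V / A = 53.85 mm.
C = d / P = 53.85 / 144 = 0.37.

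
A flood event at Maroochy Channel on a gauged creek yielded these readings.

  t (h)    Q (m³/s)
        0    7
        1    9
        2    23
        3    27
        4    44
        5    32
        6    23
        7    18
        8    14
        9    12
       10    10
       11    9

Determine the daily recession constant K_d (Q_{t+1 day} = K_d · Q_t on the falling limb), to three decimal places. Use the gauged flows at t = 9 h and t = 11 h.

Between t = 9 h and t = 11 h the flow falls from 12 to 9 m³/s over 2×1 h = 2 h.
Per-interval ratio K = (9/12)^(1/2) = 0.8660; K_d = K^(24/1) = 0.032.

K_d ≈ 0.032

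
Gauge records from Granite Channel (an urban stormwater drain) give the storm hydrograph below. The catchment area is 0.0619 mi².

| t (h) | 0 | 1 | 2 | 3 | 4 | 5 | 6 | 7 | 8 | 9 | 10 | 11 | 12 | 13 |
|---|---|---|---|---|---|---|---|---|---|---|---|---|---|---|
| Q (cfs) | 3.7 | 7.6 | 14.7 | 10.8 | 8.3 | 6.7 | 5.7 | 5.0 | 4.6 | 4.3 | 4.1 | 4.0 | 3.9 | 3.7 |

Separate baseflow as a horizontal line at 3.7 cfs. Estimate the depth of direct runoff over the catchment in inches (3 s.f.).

d ≈ 0.884 in

Direct runoff: 0.0, 3.9, 11.0, 7.1, 4.6, 3.0, 2.0, 1.3, 0.9, 0.6, 0.4, 0.3, 0.2, 0.0 cfs; ΣQ_DR = 35.30 cfs.
V = ΣQ_DR · Δt = 35.30 × 3600 s = 1.271 × 10^5 ft³.
Over A = 0.0619 mi², depth = V / A = 0.884 in.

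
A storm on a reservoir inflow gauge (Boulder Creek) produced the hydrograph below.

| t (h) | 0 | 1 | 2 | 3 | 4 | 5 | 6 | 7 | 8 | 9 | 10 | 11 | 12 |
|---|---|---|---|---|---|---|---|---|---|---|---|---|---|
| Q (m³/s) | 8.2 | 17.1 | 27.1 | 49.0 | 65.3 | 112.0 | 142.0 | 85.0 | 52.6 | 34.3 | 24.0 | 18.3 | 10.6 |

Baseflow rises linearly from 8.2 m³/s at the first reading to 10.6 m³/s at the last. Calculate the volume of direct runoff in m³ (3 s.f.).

Direct-runoff ordinates (Q − Q_b): 0.00, 8.70, 18.50, 40.20, 56.30, 102.80, 132.60, 75.40, 42.80, 24.30, 13.80, 7.90, 0.00 m³/s.
ΣQ_DR = 523.3 m³/s.
With Δt = 1 h = 3600 s, V = ΣQ_DR · Δt = 523.3 × 3600 = 1.88 × 10^6 m³.

V ≈ 1.88 × 10^6 m³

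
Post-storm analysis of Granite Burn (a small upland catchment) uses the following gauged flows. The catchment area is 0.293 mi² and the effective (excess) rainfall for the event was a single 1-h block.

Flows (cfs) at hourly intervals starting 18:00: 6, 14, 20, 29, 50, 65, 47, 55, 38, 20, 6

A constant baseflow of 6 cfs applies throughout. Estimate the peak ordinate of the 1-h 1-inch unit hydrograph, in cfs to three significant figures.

U_p ≈ 39.3 cfs

Direct runoff: 0.0, 8.0, 14.0, 23.0, 44.0, 59.0, 41.0, 49.0, 32.0, 14.0, 0.0 cfs; ΣQ_DR = 284.0 cfs, peak = 59.0 cfs.
Runoff depth d = ΣQ_DR·Δt / A = 284.0 × 3600 / (0.293 mi²) = 1.502 in.
The 1-inch UH is the DRH scaled by (1 in)/d, so U_p = 59.0 × 1/1.502 = 39.3 cfs.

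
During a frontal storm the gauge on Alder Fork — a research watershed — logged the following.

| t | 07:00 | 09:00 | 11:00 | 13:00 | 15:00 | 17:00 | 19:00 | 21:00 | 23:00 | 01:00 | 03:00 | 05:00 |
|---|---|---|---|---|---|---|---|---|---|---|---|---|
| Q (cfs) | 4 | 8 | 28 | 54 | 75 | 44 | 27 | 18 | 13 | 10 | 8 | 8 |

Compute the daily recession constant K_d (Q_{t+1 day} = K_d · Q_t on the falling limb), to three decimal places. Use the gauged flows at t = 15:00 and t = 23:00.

K_d ≈ 0.005

Between t = 15:00 and t = 23:00 the flow falls from 75 to 13 cfs over 4×2 h = 8 h.
Per-interval ratio K = (13/75)^(1/4) = 0.6452; K_d = K^(24/2) = 0.005.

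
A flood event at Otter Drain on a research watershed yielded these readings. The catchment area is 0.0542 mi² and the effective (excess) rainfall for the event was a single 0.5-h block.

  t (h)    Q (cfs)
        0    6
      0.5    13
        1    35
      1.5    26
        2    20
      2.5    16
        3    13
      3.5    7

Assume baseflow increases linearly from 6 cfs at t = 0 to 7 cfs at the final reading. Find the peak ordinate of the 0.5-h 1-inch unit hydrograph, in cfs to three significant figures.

U_p ≈ 23.9 cfs

Direct runoff: 0.00, 6.86, 28.71, 19.57, 13.43, 9.29, 6.14, 0.00 cfs; ΣQ_DR = 84.00 cfs, peak = 28.71 cfs.
Runoff depth d = ΣQ_DR·Δt / A = 84.00 × 1800 / (0.0542 mi²) = 1.201 in.
The 1-inch UH is the DRH scaled by (1 in)/d, so U_p = 28.71 × 1/1.201 = 23.9 cfs.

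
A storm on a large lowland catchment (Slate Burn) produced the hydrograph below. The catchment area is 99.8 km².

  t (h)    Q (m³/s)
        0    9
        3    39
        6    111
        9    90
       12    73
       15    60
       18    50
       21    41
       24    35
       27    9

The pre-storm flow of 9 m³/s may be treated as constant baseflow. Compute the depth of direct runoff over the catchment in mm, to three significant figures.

d ≈ 46.2 mm

Direct runoff: 0.0, 30.0, 102.0, 81.0, 64.0, 51.0, 41.0, 32.0, 26.0, 0.0 m³/s; ΣQ_DR = 427.0 m³/s.
V = ΣQ_DR · Δt = 427.0 × 10800 s = 4.612 × 10^6 m³.
Over A = 99.8 km², depth = V / A = 46.2 mm.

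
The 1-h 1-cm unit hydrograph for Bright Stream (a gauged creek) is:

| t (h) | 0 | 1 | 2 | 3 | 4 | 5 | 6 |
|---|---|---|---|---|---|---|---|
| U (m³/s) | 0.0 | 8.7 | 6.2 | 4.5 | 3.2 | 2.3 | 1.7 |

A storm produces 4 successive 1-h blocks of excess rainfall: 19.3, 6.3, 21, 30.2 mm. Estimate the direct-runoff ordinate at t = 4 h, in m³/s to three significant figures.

By discrete convolution, Q_j = Σ (P_i / 10 mm) · U_{j−i}.
At t = 4 h (j=4): Q = (19.3/10)·3.2 + (6.3/10)·4.5 + (21/10)·6.2 + (30.2/10)·8.7 = 48.3 m³/s.

Q ≈ 48.3 m³/s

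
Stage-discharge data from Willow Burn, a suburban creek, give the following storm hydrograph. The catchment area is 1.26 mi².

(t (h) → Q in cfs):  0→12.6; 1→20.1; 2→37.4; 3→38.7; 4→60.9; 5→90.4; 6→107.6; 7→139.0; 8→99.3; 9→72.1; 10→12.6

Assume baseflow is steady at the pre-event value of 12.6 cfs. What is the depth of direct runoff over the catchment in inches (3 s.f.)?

d ≈ 0.679 in

Direct runoff: 0.0, 7.5, 24.8, 26.1, 48.3, 77.8, 95.0, 126.4, 86.7, 59.5, 0.0 cfs; ΣQ_DR = 552.1 cfs.
V = ΣQ_DR · Δt = 552.1 × 3600 s = 1.988 × 10^6 ft³.
Over A = 1.26 mi², depth = V / A = 0.679 in.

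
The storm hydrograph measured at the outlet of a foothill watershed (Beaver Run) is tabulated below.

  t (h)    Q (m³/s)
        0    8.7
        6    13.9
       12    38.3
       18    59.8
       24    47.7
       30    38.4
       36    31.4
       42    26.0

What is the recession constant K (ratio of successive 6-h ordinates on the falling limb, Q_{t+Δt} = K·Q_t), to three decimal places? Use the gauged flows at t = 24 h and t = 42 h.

Using the recession-limb readings at t = 24 h and t = 42 h: Q falls from 47.7 to 26.0 m³/s over 3 intervals.
K = (Q₂/Q₁)^(1/3) = (26.0/47.7)^(1/3) = 0.817.

K ≈ 0.817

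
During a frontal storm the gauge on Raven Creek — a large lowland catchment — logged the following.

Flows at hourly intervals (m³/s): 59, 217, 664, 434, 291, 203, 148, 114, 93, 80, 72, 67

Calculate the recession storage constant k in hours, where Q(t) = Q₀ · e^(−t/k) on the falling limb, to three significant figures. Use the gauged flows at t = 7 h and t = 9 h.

k ≈ 5.65 h

On the falling limb, Q drops from 114 to 80 m³/s between t = 7 h and t = 9 h (Δt = 2 h).
k = −Δt / ln(Q₂/Q₁) = −2 / ln(80/114) = 5.65 h.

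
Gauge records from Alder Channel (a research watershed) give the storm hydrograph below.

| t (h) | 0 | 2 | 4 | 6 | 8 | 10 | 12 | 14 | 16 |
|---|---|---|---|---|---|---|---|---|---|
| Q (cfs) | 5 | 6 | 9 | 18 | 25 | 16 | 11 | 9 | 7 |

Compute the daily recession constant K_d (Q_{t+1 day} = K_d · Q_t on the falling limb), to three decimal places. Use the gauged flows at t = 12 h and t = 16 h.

Between t = 12 h and t = 16 h the flow falls from 11 to 7 cfs over 2×2 h = 4 h.
Per-interval ratio K = (7/11)^(1/2) = 0.7977; K_d = K^(24/2) = 0.066.

K_d ≈ 0.066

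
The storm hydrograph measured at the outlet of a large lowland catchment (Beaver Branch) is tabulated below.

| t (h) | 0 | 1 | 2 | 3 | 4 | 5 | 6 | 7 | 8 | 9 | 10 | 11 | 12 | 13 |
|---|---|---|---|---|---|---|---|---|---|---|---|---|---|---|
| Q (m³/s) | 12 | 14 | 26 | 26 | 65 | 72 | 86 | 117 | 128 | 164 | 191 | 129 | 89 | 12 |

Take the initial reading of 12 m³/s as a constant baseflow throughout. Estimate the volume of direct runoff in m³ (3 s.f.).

Direct-runoff ordinates (Q − Q_b): 0.0, 2.0, 14.0, 14.0, 53.0, 60.0, 74.0, 105.0, 116.0, 152.0, 179.0, 117.0, 77.0, 0.0 m³/s.
ΣQ_DR = 963.0 m³/s.
With Δt = 1 h = 3600 s, V = ΣQ_DR · Δt = 963.0 × 3600 = 3.47 × 10^6 m³.

V ≈ 3.47 × 10^6 m³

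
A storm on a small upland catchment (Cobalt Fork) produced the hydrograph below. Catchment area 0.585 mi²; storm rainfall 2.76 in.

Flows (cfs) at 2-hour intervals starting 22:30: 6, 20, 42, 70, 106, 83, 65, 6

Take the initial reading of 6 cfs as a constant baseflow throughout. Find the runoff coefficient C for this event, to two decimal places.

ΣQ_DR = 350.0 cfs; V = ΣQ_DR·Δt = 2.520 × 10^6 ft³.
Runoff depth d = V / A = 1.854 in.
C = d / P = 1.854 / 2.76 = 0.67.

C ≈ 0.67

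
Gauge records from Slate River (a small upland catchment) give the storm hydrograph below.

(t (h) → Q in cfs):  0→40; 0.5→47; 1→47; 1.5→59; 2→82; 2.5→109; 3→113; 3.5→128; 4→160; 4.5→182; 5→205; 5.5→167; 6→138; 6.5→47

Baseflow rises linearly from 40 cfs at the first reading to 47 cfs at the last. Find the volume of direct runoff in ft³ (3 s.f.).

V ≈ 1.65 × 10^6 ft³

Direct-runoff ordinates (Q − Q_b): 0.00, 6.46, 5.92, 17.38, 39.85, 66.31, 69.77, 84.23, 115.69, 137.15, 159.62, 121.08, 91.54, 0.00 cfs.
ΣQ_DR = 915.0 cfs.
With Δt = 0.5 h = 1800 s, V = ΣQ_DR · Δt = 915.0 × 1800 = 1.65 × 10^6 ft³.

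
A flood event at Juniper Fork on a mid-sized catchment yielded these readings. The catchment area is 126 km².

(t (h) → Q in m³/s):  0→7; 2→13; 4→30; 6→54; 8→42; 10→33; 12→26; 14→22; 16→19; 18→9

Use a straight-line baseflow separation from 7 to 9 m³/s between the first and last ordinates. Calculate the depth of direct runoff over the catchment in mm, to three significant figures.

Direct runoff: 0.00, 5.78, 22.56, 46.33, 34.11, 24.89, 17.67, 13.44, 10.22, 0.00 m³/s; ΣQ_DR = 175.0 m³/s.
V = ΣQ_DR · Δt = 175.0 × 7200 s = 1.260 × 10^6 m³.
Over A = 126 km², depth = V / A = 10.0 mm.

d ≈ 10.0 mm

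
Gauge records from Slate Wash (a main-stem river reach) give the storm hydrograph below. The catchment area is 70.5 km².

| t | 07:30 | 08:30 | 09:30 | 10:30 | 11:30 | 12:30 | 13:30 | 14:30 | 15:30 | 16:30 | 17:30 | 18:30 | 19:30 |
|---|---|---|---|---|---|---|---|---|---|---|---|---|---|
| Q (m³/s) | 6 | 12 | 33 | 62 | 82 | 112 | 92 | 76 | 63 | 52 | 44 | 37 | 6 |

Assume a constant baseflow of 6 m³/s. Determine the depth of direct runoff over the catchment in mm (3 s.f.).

d ≈ 30.6 mm

Direct runoff: 0.0, 6.0, 27.0, 56.0, 76.0, 106.0, 86.0, 70.0, 57.0, 46.0, 38.0, 31.0, 0.0 m³/s; ΣQ_DR = 599.0 m³/s.
V = ΣQ_DR · Δt = 599.0 × 3600 s = 2.156 × 10^6 m³.
Over A = 70.5 km², depth = V / A = 30.6 mm.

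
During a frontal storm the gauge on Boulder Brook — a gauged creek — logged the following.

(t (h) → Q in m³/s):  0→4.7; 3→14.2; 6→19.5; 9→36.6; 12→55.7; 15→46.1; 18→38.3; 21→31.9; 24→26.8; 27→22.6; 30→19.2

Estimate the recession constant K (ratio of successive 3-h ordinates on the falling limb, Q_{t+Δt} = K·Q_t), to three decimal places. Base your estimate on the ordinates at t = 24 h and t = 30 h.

K ≈ 0.846

Using the recession-limb readings at t = 24 h and t = 30 h: Q falls from 26.8 to 19.2 m³/s over 2 intervals.
K = (Q₂/Q₁)^(1/2) = (19.2/26.8)^(1/2) = 0.846.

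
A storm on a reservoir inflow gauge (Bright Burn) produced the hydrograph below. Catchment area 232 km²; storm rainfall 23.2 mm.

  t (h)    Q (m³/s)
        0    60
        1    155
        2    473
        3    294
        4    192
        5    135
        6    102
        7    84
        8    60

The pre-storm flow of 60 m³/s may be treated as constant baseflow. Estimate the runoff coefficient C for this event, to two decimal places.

ΣQ_DR = 1015 m³/s; V = ΣQ_DR·Δt = 3.654 × 10^6 m³.
Runoff depth d = V / A = 15.75 mm.
C = d / P = 15.75 / 23.2 = 0.68.

C ≈ 0.68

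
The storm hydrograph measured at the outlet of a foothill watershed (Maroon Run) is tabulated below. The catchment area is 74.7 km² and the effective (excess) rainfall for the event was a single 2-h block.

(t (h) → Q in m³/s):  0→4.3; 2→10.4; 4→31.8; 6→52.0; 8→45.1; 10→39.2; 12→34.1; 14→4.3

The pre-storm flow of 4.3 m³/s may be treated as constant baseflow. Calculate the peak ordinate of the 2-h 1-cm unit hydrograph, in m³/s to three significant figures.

Direct runoff: 0.0, 6.1, 27.5, 47.7, 40.8, 34.9, 29.8, 0.0 m³/s; ΣQ_DR = 186.8 m³/s, peak = 47.7 m³/s.
Runoff depth d = ΣQ_DR·Δt / A = 186.8 × 7200 / (74.7 km²) = 18.00 mm.
The 1-cm UH is the DRH scaled by (10 mm)/d, so U_p = 47.7 × 10/18.00 = 26.5 m³/s.

U_p ≈ 26.5 m³/s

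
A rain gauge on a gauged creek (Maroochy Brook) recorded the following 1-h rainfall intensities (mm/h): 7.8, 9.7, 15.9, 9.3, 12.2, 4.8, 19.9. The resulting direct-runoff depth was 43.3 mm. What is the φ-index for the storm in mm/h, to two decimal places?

φ ≈ 5.25 mm/h

Only the 6 blocks with intensity above φ contribute runoff: 7.8, 9.7, 15.9, 9.3, 12.2, 19.9 mm/h.
Σ(I−φ)·Δt = d  ⇒  (7.8+9.7+15.9+9.3+12.2+19.9 − 6φ)·1 = 43.3
φ = (74.80 − 43.3/1) / 6 = 5.25 mm/h.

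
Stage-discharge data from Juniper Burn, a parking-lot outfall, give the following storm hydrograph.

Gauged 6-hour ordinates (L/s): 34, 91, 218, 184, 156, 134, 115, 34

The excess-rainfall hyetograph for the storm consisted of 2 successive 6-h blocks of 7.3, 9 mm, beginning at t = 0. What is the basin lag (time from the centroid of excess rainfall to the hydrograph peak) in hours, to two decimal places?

Centroid of excess rainfall: t_c = Σ P_i·t̄_i / ΣP_i = 6.3129 h (block centres at 3, 9 h).
Hydrograph peak occurs at t = 12 h, so basin lag t_L = 12 − 6.3129 = 5.69 h.

t_L ≈ 5.69 h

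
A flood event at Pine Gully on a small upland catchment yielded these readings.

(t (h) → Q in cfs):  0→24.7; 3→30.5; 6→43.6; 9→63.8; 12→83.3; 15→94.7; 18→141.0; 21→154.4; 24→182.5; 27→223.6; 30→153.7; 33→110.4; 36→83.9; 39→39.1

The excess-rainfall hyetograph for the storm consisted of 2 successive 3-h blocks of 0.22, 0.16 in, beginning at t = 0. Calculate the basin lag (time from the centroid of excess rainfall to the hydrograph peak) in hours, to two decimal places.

t_L ≈ 24.24 h

Centroid of excess rainfall: t_c = Σ P_i·t̄_i / ΣP_i = 2.7632 h (block centres at 1.5, 4.5 h).
Hydrograph peak occurs at t = 27 h, so basin lag t_L = 27 − 2.7632 = 24.24 h.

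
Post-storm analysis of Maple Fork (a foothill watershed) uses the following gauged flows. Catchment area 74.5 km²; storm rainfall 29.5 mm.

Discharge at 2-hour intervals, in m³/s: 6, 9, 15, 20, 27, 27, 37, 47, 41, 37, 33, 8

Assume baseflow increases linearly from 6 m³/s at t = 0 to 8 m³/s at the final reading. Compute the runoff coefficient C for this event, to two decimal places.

C ≈ 0.73

ΣQ_DR = 223.0 m³/s; V = ΣQ_DR·Δt = 1.606 × 10^6 m³.
Runoff depth d = V / A = 21.55 mm.
C = d / P = 21.55 / 29.5 = 0.73.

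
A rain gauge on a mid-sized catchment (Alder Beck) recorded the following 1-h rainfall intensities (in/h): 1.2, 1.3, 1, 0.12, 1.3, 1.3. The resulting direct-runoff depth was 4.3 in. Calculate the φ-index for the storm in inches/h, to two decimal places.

Only the 5 blocks with intensity above φ contribute runoff: 1.2, 1.3, 1, 1.3, 1.3 in/h.
Σ(I−φ)·Δt = d  ⇒  (1.2+1.3+1+1.3+1.3 − 5φ)·1 = 4.3
φ = (6.100 − 4.3/1) / 5 = 0.36 in/h.

φ ≈ 0.36 in/h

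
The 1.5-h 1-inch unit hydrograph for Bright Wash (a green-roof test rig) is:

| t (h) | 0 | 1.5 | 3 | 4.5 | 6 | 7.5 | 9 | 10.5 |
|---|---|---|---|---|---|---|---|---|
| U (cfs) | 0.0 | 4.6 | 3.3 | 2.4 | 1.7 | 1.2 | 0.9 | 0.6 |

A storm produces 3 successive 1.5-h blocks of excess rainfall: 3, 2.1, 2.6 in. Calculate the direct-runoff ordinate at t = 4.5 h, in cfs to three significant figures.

By discrete convolution, Q_j = Σ (P_i / 1 in) · U_{j−i}.
At t = 4.5 h (j=3): Q = (3/1)·2.4 + (2.1/1)·3.3 + (2.6/1)·4.6 = 26.1 cfs.

Q ≈ 26.1 cfs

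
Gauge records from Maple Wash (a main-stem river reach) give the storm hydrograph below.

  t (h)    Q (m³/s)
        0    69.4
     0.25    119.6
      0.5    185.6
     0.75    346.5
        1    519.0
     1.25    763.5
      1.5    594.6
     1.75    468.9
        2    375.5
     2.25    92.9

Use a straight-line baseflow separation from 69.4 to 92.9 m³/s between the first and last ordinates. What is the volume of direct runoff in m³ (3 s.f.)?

Direct-runoff ordinates (Q − Q_b): 0.00, 47.59, 110.98, 269.27, 439.16, 681.04, 509.53, 381.22, 285.21, 0.00 m³/s.
ΣQ_DR = 2724 m³/s.
With Δt = 0.25 h = 900 s, V = ΣQ_DR · Δt = 2724 × 900 = 2.45 × 10^6 m³.

V ≈ 2.45 × 10^6 m³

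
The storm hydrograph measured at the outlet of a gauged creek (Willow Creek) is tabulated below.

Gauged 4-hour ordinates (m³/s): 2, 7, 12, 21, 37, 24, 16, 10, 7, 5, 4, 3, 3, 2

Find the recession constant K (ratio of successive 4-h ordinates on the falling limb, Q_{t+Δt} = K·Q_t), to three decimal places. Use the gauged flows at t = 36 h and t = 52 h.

Using the recession-limb readings at t = 36 h and t = 52 h: Q falls from 5 to 2 m³/s over 4 intervals.
K = (Q₂/Q₁)^(1/4) = (2/5)^(1/4) = 0.795.

K ≈ 0.795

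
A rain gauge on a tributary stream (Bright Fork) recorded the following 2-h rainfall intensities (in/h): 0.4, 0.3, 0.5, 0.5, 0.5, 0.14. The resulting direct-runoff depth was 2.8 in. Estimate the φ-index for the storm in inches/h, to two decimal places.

Only the 5 blocks with intensity above φ contribute runoff: 0.4, 0.3, 0.5, 0.5, 0.5 in/h.
Σ(I−φ)·Δt = d  ⇒  (0.4+0.3+0.5+0.5+0.5 − 5φ)·2 = 2.8
φ = (2.200 − 2.8/2) / 5 = 0.16 in/h.

φ ≈ 0.16 in/h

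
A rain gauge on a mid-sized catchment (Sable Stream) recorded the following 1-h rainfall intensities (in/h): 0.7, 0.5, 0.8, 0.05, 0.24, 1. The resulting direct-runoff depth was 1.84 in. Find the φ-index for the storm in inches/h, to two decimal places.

φ ≈ 0.29 in/h

Only the 4 blocks with intensity above φ contribute runoff: 0.7, 0.5, 0.8, 1 in/h.
Σ(I−φ)·Δt = d  ⇒  (0.7+0.5+0.8+1 − 4φ)·1 = 1.84
φ = (3.000 − 1.84/1) / 4 = 0.29 in/h.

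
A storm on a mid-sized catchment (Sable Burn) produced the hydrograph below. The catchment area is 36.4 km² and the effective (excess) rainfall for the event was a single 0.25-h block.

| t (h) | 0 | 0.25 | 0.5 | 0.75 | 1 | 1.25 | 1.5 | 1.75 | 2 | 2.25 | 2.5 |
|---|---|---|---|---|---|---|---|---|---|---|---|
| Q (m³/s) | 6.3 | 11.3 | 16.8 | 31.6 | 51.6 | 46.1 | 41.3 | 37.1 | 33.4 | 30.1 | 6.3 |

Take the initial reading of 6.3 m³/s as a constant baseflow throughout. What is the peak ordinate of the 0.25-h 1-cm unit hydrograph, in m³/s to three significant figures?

Direct runoff: 0.0, 5.0, 10.5, 25.3, 45.3, 39.8, 35.0, 30.8, 27.1, 23.8, 0.0 m³/s; ΣQ_DR = 242.6 m³/s, peak = 45.3 m³/s.
Runoff depth d = ΣQ_DR·Δt / A = 242.6 × 900 / (36.4 km²) = 5.998 mm.
The 1-cm UH is the DRH scaled by (10 mm)/d, so U_p = 45.3 × 10/5.998 = 75.5 m³/s.

U_p ≈ 75.5 m³/s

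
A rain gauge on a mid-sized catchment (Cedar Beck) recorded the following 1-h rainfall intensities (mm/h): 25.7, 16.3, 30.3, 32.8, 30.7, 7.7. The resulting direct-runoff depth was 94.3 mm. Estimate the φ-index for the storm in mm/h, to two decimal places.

φ ≈ 8.30 mm/h

Only the 5 blocks with intensity above φ contribute runoff: 25.7, 16.3, 30.3, 32.8, 30.7 mm/h.
Σ(I−φ)·Δt = d  ⇒  (25.7+16.3+30.3+32.8+30.7 − 5φ)·1 = 94.3
φ = (135.8 − 94.3/1) / 5 = 8.30 mm/h.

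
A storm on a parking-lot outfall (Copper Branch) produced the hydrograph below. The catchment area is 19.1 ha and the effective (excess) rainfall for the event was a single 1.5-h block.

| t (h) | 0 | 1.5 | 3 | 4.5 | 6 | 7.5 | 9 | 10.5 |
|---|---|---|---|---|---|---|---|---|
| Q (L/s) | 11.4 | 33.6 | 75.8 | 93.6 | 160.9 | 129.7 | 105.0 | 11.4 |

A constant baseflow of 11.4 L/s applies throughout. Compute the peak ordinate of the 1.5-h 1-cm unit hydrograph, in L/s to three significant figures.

Direct runoff: 0.0, 22.2, 64.4, 82.2, 149.5, 118.3, 93.6, 0.0 L/s; ΣQ_DR = 530.2 L/s, peak = 149.5 L/s.
Runoff depth d = ΣQ_DR·Δt / A = 530.2 × 5400 / (19.1 ha) = 14.99 mm.
The 1-cm UH is the DRH scaled by (10 mm)/d, so U_p = 149.5 × 10/14.99 = 99.7 L/s.

U_p ≈ 99.7 L/s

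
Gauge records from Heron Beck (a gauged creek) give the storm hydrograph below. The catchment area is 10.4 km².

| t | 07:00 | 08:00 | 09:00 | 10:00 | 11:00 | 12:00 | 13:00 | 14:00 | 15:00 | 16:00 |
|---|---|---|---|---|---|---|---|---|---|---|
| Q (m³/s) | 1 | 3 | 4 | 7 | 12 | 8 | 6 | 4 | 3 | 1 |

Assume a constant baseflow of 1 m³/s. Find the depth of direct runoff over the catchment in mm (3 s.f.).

Direct runoff: 0.0, 2.0, 3.0, 6.0, 11.0, 7.0, 5.0, 3.0, 2.0, 0.0 m³/s; ΣQ_DR = 39.00 m³/s.
V = ΣQ_DR · Δt = 39.00 × 3600 s = 1.404 × 10^5 m³.
Over A = 10.4 km², depth = V / A = 13.5 mm.

d ≈ 13.5 mm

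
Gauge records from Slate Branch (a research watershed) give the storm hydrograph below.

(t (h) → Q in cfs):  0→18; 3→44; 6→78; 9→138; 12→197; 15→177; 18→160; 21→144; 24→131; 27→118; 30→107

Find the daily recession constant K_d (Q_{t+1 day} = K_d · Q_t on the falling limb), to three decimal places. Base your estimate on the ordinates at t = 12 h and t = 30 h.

Between t = 12 h and t = 30 h the flow falls from 197 to 107 cfs over 6×3 h = 18 h.
Per-interval ratio K = (107/197)^(1/6) = 0.9033; K_d = K^(24/3) = 0.443.

K_d ≈ 0.443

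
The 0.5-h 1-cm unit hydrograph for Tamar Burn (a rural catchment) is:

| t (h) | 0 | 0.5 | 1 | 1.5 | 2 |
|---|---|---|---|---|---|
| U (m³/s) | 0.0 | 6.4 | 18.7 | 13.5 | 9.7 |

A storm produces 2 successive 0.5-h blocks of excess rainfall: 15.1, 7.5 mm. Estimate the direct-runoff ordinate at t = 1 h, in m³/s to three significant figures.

Q ≈ 33.0 m³/s

By discrete convolution, Q_j = Σ (P_i / 10 mm) · U_{j−i}.
At t = 1 h (j=2): Q = (15.1/10)·18.7 + (7.5/10)·6.4 = 33.0 m³/s.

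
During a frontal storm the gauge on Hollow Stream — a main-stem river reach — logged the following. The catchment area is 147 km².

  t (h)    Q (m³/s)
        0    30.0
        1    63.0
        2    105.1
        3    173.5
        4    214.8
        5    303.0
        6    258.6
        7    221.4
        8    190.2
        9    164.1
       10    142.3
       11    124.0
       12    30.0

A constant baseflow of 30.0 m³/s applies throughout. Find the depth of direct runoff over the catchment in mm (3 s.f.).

Direct runoff: 0.0, 33.0, 75.1, 143.5, 184.8, 273.0, 228.6, 191.4, 160.2, 134.1, 112.3, 94.0, 0.0 m³/s; ΣQ_DR = 1630 m³/s.
V = ΣQ_DR · Δt = 1630 × 3600 s = 5.868 × 10^6 m³.
Over A = 147 km², depth = V / A = 39.9 mm.

d ≈ 39.9 mm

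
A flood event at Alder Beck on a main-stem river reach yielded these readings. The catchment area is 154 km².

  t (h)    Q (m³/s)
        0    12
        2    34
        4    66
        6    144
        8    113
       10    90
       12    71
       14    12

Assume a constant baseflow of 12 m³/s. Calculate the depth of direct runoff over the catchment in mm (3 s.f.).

Direct runoff: 0.0, 22.0, 54.0, 132.0, 101.0, 78.0, 59.0, 0.0 m³/s; ΣQ_DR = 446.0 m³/s.
V = ΣQ_DR · Δt = 446.0 × 7200 s = 3.211 × 10^6 m³.
Over A = 154 km², depth = V / A = 20.9 mm.

d ≈ 20.9 mm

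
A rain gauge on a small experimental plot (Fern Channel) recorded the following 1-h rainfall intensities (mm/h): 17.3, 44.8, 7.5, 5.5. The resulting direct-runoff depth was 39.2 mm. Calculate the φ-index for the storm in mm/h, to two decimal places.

Only the 2 blocks with intensity above φ contribute runoff: 17.3, 44.8 mm/h.
Σ(I−φ)·Δt = d  ⇒  (17.3+44.8 − 2φ)·1 = 39.2
φ = (62.10 − 39.2/1) / 2 = 11.45 mm/h.

φ ≈ 11.45 mm/h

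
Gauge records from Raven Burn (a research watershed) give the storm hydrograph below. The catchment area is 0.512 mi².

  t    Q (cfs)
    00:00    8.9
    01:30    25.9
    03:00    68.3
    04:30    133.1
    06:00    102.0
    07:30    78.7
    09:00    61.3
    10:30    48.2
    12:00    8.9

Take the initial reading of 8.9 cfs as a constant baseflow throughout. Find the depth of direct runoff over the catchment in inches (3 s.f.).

d ≈ 2.07 in

Direct runoff: 0.0, 17.0, 59.4, 124.2, 93.1, 69.8, 52.4, 39.3, 0.0 cfs; ΣQ_DR = 455.2 cfs.
V = ΣQ_DR · Δt = 455.2 × 5400 s = 2.458 × 10^6 ft³.
Over A = 0.512 mi², depth = V / A = 2.07 in.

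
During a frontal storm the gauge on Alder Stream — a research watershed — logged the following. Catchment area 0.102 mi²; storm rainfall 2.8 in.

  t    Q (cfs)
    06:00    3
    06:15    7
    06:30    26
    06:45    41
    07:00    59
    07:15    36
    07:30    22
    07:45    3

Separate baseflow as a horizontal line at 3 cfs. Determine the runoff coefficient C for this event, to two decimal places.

C ≈ 0.23

ΣQ_DR = 173.0 cfs; V = ΣQ_DR·Δt = 1.557 × 10^5 ft³.
Runoff depth d = V / A = 0.6571 in.
C = d / P = 0.6571 / 2.8 = 0.23.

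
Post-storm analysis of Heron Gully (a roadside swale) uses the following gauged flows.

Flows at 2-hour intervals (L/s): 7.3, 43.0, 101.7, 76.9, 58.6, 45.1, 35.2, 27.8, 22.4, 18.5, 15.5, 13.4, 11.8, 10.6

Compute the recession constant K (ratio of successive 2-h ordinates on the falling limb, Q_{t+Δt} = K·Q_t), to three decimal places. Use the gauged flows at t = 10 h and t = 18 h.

Using the recession-limb readings at t = 10 h and t = 18 h: Q falls from 45.1 to 18.5 L/s over 4 intervals.
K = (Q₂/Q₁)^(1/4) = (18.5/45.1)^(1/4) = 0.800.

K ≈ 0.800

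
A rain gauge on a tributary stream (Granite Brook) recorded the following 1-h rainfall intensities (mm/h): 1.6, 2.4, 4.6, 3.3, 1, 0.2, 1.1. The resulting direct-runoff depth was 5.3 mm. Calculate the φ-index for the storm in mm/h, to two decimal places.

Only the 3 blocks with intensity above φ contribute runoff: 2.4, 4.6, 3.3 mm/h.
Σ(I−φ)·Δt = d  ⇒  (2.4+4.6+3.3 − 3φ)·1 = 5.3
φ = (10.30 − 5.3/1) / 3 = 1.67 mm/h.

φ ≈ 1.67 mm/h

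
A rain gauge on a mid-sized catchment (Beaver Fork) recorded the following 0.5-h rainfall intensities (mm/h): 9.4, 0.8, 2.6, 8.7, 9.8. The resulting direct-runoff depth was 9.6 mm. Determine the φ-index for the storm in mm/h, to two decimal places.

φ ≈ 2.90 mm/h

Only the 3 blocks with intensity above φ contribute runoff: 9.4, 8.7, 9.8 mm/h.
Σ(I−φ)·Δt = d  ⇒  (9.4+8.7+9.8 − 3φ)·0.5 = 9.6
φ = (27.90 − 9.6/0.5) / 3 = 2.90 mm/h.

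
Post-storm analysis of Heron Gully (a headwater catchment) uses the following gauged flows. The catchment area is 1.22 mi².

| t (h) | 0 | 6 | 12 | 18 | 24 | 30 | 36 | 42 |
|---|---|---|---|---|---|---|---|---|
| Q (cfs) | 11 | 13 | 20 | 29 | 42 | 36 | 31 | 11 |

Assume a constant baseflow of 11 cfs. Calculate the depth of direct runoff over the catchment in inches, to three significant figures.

d ≈ 0.800 in

Direct runoff: 0.0, 2.0, 9.0, 18.0, 31.0, 25.0, 20.0, 0.0 cfs; ΣQ_DR = 105.0 cfs.
V = ΣQ_DR · Δt = 105.0 × 21600 s = 2.268 × 10^6 ft³.
Over A = 1.22 mi², depth = V / A = 0.800 in.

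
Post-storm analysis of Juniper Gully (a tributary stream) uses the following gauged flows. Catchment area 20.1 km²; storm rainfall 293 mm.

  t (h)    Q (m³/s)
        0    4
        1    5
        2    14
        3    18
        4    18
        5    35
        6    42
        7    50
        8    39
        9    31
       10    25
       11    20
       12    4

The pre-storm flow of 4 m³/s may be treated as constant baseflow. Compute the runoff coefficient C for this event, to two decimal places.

ΣQ_DR = 253.0 m³/s; V = ΣQ_DR·Δt = 9.108 × 10^5 m³.
Runoff depth d = V / A = 45.31 mm.
C = d / P = 45.31 / 293 = 0.15.

C ≈ 0.15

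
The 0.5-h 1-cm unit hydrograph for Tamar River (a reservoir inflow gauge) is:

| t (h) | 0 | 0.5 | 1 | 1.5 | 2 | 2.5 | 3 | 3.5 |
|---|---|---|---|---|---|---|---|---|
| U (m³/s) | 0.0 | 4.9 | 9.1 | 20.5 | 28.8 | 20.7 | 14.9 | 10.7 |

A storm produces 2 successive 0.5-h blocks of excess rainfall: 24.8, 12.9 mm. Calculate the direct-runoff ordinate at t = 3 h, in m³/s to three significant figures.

By discrete convolution, Q_j = Σ (P_i / 10 mm) · U_{j−i}.
At t = 3 h (j=6): Q = (24.8/10)·14.9 + (12.9/10)·20.7 = 63.7 m³/s.

Q ≈ 63.7 m³/s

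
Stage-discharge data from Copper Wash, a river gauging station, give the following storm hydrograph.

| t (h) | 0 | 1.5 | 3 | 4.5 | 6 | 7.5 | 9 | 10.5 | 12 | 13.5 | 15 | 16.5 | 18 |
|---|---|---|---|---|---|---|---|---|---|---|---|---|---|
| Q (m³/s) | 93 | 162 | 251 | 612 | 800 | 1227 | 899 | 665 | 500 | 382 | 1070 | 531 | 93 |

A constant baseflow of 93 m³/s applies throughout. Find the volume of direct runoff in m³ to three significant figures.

V ≈ 3.28 × 10^7 m³

Direct-runoff ordinates (Q − Q_b): 0.0, 69.0, 158.0, 519.0, 707.0, 1134.0, 806.0, 572.0, 407.0, 289.0, 977.0, 438.0, 0.0 m³/s.
ΣQ_DR = 6076 m³/s.
With Δt = 1.5 h = 5400 s, V = ΣQ_DR · Δt = 6076 × 5400 = 3.28 × 10^7 m³.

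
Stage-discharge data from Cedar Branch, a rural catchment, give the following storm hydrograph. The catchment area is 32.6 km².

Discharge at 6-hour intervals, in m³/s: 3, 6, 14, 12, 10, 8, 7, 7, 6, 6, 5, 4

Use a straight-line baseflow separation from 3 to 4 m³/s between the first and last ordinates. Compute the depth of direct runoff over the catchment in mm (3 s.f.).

d ≈ 30.5 mm

Direct runoff: 0.00, 2.91, 10.82, 8.73, 6.64, 4.55, 3.45, 3.36, 2.27, 2.18, 1.09, 0.00 m³/s; ΣQ_DR = 46.00 m³/s.
V = ΣQ_DR · Δt = 46.00 × 21600 s = 9.936 × 10^5 m³.
Over A = 32.6 km², depth = V / A = 30.5 mm.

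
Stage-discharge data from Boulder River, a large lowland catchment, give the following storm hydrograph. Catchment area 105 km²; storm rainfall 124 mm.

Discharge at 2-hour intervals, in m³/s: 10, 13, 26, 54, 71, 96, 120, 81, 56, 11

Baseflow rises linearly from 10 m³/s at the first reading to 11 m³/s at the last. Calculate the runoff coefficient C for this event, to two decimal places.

C ≈ 0.24

ΣQ_DR = 433.0 m³/s; V = ΣQ_DR·Δt = 3.118 × 10^6 m³.
Runoff depth d = V / A = 29.69 mm.
C = d / P = 29.69 / 124 = 0.24.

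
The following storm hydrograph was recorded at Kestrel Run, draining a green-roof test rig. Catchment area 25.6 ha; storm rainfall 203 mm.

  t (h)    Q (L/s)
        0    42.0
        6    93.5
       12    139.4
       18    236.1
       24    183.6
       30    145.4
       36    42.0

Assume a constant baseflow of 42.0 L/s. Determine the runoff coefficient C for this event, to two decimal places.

ΣQ_DR = 588.0 L/s; V = ΣQ_DR·Δt = 1.270 × 10^7 L.
Runoff depth d = V / A = 49.61 mm.
C = d / P = 49.61 / 203 = 0.24.

C ≈ 0.24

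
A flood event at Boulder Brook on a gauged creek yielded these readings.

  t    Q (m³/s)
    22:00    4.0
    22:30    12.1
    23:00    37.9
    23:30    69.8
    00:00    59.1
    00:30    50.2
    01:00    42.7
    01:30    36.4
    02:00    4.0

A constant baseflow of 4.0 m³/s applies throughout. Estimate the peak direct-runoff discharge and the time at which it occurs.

Q_p = 65.8 m³/s at t = 23:30

Subtracting baseflow gives direct-runoff ordinates: 0.0, 8.1, 33.9, 65.8, 55.1, 46.2, 38.7, 32.4, 0.0 m³/s.
The maximum is 65.8 m³/s, occurring at the reading for t = 23:30.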